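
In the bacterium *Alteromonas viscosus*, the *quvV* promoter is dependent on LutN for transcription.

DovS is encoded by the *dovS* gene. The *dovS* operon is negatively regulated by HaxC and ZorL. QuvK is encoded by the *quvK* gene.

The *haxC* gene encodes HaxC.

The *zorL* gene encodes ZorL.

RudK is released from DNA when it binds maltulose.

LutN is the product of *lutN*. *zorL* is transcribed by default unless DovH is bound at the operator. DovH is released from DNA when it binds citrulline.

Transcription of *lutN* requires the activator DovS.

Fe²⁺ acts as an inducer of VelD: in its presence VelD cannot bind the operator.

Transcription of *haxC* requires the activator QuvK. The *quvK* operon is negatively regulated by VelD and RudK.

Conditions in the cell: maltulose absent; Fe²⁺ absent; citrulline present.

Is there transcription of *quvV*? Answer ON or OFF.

Fe²⁺ is absent, so VelD is active.
Maltulose is absent, so RudK is active.
With repressor VelD bound, *quvK* is not transcribed.
So QuvK is not produced.
Required activator QuvK is absent, so *haxC* is not transcribed.
So HaxC is not produced.
Citrulline is present, so DovH is inactive.
With no repressor bound, *zorL* is transcribed.
So ZorL is produced and active.
With repressor ZorL bound, *dovS* is not transcribed.
So DovS is not produced.
Required activator DovS is absent, so *lutN* is not transcribed.
So LutN is not produced.
Required activator LutN is absent, so *quvV* is not transcribed.

OFF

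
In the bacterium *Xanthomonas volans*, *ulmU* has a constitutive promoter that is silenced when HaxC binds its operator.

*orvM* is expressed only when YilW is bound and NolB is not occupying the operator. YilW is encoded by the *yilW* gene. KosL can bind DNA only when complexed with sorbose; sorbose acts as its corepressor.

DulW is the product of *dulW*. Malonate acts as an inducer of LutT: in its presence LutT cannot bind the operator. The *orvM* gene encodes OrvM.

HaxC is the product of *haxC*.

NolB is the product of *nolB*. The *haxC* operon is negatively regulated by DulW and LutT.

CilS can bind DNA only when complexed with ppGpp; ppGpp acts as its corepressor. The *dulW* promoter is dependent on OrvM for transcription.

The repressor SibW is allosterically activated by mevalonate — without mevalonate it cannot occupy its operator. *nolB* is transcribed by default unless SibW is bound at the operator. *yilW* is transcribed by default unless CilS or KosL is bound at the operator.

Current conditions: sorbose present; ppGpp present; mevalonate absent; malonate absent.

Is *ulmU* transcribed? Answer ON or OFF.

ON

ppGpp is present, so CilS is active.
Sorbose is present, so KosL is active.
With repressor CilS bound, *yilW* is not transcribed.
So YilW is not produced.
Mevalonate is absent, so SibW is inactive.
With no repressor bound, *nolB* is transcribed.
So NolB is produced and active.
With repressor NolB bound, *orvM* is not transcribed.
So OrvM is not produced.
Required activator OrvM is absent, so *dulW* is not transcribed.
So DulW is not produced.
Malonate is absent, so LutT is active.
With repressor LutT bound, *haxC* is not transcribed.
So HaxC is not produced.
With no repressor bound, *ulmU* is transcribed.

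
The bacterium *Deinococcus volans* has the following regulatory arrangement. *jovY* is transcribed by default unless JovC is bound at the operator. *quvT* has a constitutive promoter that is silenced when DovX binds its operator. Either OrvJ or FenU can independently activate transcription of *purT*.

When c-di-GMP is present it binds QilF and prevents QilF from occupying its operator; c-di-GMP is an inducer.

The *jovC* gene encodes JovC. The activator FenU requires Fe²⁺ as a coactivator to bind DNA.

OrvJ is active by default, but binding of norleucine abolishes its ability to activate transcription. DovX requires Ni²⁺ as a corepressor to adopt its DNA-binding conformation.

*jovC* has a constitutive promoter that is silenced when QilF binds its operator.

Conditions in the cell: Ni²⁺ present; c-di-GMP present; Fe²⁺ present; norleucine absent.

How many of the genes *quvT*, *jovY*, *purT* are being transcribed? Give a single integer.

1

Ni²⁺ is present, so DovX is active.
With repressor DovX bound, *quvT* is not transcribed.
→ *quvT* is OFF.
c-di-GMP is present, so QilF is inactive.
With no repressor bound, *jovC* is transcribed.
So JovC is produced and active.
With repressor JovC bound, *jovY* is not transcribed.
→ *jovY* is OFF.
Norleucine is absent, so OrvJ is active.
Fe²⁺ is present, so FenU is active.
Activator OrvJ is present, so *purT* is transcribed.
→ *purT* is ON.
1 of the 3 genes is transcribed.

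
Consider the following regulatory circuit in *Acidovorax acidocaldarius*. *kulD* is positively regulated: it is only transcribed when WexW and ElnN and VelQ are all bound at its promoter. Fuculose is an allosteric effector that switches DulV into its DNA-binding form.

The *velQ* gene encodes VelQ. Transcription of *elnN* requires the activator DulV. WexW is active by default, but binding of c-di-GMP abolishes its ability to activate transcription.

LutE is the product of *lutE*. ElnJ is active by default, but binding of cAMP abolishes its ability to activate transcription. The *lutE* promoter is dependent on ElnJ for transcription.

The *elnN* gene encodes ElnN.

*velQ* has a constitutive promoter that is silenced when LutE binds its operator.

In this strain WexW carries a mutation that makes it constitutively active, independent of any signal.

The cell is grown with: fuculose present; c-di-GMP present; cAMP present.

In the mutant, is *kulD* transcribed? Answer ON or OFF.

ON

WexW is constitutively active in this strain.
Fuculose is present, so DulV is active.
No repressor is bound and DulV is active, so *elnN* is transcribed.
So ElnN is produced and active.
cAMP is present, so ElnJ is inactive.
Required activator ElnJ is absent, so *lutE* is not transcribed.
So LutE is not produced.
With no repressor bound, *velQ* is transcribed.
So VelQ is produced and active.
No repressor is bound and WexW and ElnN and VelQ are active, so *kulD* is transcribed.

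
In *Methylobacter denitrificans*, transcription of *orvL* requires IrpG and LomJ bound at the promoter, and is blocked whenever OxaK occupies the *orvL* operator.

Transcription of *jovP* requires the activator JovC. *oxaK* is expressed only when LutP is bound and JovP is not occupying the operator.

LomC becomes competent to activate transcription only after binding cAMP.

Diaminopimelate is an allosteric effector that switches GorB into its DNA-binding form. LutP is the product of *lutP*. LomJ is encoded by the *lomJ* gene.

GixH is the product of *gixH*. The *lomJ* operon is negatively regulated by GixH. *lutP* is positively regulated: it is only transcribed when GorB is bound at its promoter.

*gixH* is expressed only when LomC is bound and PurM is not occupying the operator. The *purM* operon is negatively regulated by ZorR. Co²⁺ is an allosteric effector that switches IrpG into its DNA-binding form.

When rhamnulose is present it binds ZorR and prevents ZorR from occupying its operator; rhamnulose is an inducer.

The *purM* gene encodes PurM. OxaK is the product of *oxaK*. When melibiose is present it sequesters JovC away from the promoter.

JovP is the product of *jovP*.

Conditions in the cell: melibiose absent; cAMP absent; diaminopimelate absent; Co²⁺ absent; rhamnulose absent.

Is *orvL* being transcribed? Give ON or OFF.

OFF

Co²⁺ is absent, so IrpG is inactive.
Melibiose is absent, so JovC is active.
No repressor is bound and JovC is active, so *jovP* is transcribed.
So JovP is produced and active.
Diaminopimelate is absent, so GorB is inactive.
Required activator GorB is absent, so *lutP* is not transcribed.
So LutP is not produced.
With repressor JovP bound, *oxaK* is not transcribed.
So OxaK is not produced.
Rhamnulose is absent, so ZorR is active.
With repressor ZorR bound, *purM* is not transcribed.
So PurM is not produced.
cAMP is absent, so LomC is inactive.
Required activator LomC is absent, so *gixH* is not transcribed.
So GixH is not produced.
With no repressor bound, *lomJ* is transcribed.
So LomJ is produced and active.
Required activator IrpG is absent, so *orvL* is not transcribed.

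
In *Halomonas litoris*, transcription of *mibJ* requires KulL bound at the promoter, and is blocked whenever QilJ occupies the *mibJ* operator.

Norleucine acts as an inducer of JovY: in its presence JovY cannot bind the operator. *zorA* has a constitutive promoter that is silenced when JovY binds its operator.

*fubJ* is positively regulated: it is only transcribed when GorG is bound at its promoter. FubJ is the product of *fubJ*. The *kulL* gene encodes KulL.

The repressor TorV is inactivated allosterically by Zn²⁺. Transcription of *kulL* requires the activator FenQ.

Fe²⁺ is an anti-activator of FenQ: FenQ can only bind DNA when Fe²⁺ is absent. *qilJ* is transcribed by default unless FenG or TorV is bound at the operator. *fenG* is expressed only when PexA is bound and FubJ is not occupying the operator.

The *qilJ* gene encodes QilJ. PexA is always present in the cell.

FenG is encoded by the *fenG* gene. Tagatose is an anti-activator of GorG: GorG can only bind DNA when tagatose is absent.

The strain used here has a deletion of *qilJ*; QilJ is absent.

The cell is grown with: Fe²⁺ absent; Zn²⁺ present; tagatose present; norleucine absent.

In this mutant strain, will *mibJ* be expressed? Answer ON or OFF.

ON

Fe²⁺ is absent, so FenQ is active.
No repressor is bound and FenQ is active, so *kulL* is transcribed.
So KulL is produced and active.
QilJ is non-functional in this strain, so it has no effect.
No repressor is bound and KulL is active, so *mibJ* is transcribed.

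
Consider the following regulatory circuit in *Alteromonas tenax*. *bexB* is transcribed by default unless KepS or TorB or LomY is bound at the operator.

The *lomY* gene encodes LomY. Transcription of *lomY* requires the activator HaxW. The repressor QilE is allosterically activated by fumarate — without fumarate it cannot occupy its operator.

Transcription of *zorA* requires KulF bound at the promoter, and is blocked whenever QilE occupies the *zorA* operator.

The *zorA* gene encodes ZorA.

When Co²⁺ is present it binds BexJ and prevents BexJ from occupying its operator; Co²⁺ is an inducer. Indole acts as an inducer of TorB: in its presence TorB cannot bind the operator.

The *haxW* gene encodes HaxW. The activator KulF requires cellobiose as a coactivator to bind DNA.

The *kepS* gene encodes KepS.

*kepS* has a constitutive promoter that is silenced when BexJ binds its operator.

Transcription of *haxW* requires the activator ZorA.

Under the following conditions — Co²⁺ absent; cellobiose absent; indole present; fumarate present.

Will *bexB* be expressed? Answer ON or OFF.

Co²⁺ is absent, so BexJ is active.
With repressor BexJ bound, *kepS* is not transcribed.
So KepS is not produced.
Indole is present, so TorB is inactive.
Fumarate is present, so QilE is active.
Cellobiose is absent, so KulF is inactive.
With repressor QilE bound, *zorA* is not transcribed.
So ZorA is not produced.
Required activator ZorA is absent, so *haxW* is not transcribed.
So HaxW is not produced.
Required activator HaxW is absent, so *lomY* is not transcribed.
So LomY is not produced.
With no repressor bound, *bexB* is transcribed.

ON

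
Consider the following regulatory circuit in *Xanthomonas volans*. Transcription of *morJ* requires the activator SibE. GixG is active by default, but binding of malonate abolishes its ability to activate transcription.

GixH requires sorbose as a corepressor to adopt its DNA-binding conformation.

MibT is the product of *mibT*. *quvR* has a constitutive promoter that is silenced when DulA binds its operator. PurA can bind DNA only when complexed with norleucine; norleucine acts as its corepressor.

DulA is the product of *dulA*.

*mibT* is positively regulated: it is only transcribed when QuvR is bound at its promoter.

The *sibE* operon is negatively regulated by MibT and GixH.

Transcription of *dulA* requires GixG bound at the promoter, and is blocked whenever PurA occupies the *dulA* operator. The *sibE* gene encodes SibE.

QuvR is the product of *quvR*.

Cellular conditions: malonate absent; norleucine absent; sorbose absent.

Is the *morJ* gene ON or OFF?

ON

Malonate is absent, so GixG is active.
Norleucine is absent, so PurA is inactive.
No repressor is bound and GixG is active, so *dulA* is transcribed.
So DulA is produced and active.
With repressor DulA bound, *quvR* is not transcribed.
So QuvR is not produced.
Required activator QuvR is absent, so *mibT* is not transcribed.
So MibT is not produced.
Sorbose is absent, so GixH is inactive.
With no repressor bound, *sibE* is transcribed.
So SibE is produced and active.
No repressor is bound and SibE is active, so *morJ* is transcribed.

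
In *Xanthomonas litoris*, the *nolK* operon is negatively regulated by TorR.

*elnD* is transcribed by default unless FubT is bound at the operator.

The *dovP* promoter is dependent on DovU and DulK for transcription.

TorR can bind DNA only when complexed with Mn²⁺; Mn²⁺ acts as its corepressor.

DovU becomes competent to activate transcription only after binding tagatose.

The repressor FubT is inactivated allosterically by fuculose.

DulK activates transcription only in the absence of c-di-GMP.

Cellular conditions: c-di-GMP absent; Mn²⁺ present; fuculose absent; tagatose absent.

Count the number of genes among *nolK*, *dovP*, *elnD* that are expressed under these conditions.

0

Mn²⁺ is present, so TorR is active.
With repressor TorR bound, *nolK* is not transcribed.
→ *nolK* is OFF.
Tagatose is absent, so DovU is inactive.
c-di-GMP is absent, so DulK is active.
Required activator DovU is absent, so *dovP* is not transcribed.
→ *dovP* is OFF.
Fuculose is absent, so FubT is active.
With repressor FubT bound, *elnD* is not transcribed.
→ *elnD* is OFF.
0 of the 3 genes are transcribed.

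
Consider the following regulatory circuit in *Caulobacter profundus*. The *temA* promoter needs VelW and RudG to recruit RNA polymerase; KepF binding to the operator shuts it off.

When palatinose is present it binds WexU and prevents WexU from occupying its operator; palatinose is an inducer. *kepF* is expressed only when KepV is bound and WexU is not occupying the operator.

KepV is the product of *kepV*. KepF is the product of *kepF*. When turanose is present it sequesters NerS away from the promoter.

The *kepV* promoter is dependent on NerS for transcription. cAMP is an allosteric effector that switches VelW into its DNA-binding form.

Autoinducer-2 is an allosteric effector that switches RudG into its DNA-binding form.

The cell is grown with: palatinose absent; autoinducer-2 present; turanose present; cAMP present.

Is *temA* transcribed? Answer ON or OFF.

cAMP is present, so VelW is active.
Autoinducer-2 is present, so RudG is active.
Turanose is present, so NerS is inactive.
Required activator NerS is absent, so *kepV* is not transcribed.
So KepV is not produced.
Palatinose is absent, so WexU is active.
With repressor WexU bound, *kepF* is not transcribed.
So KepF is not produced.
No repressor is bound and VelW and RudG are active, so *temA* is transcribed.

ON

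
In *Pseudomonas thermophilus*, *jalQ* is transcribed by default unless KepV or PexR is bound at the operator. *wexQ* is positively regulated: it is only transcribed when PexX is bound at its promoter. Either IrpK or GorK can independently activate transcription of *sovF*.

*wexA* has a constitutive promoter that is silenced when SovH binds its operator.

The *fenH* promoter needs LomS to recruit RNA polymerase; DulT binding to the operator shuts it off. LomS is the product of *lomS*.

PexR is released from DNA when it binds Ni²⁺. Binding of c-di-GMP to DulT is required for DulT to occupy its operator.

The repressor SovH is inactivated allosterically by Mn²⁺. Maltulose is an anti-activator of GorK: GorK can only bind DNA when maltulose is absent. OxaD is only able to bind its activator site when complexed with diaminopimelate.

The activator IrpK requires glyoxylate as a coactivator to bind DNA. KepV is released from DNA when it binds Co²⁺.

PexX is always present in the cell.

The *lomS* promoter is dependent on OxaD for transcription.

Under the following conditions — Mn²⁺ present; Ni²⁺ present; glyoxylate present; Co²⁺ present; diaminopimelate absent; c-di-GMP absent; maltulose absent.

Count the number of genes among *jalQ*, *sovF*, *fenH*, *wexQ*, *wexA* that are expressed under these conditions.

Co²⁺ is present, so KepV is inactive.
Ni²⁺ is present, so PexR is inactive.
With no repressor bound, *jalQ* is transcribed.
→ *jalQ* is ON.
Glyoxylate is present, so IrpK is active.
Maltulose is absent, so GorK is active.
Activator IrpK is present, so *sovF* is transcribed.
→ *sovF* is ON.
c-di-GMP is absent, so DulT is inactive.
Diaminopimelate is absent, so OxaD is inactive.
Required activator OxaD is absent, so *lomS* is not transcribed.
So LomS is not produced.
Required activator LomS is absent, so *fenH* is not transcribed.
→ *fenH* is OFF.
PexX is produced constitutively and is active.
No repressor is bound and PexX is active, so *wexQ* is transcribed.
→ *wexQ* is ON.
Mn²⁺ is present, so SovH is inactive.
With no repressor bound, *wexA* is transcribed.
→ *wexA* is ON.
4 of the 5 genes are transcribed.

4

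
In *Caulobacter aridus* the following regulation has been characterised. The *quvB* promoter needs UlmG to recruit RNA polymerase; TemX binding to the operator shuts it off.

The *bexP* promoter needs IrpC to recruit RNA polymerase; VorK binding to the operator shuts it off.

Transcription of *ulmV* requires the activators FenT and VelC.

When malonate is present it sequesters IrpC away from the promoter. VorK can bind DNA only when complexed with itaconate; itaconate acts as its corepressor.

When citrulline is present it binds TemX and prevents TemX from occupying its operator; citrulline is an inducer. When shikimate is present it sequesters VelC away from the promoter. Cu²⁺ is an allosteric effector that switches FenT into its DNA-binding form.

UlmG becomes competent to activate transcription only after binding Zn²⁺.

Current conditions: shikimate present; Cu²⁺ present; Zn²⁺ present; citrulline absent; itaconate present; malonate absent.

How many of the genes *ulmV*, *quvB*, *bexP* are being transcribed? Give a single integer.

0

Cu²⁺ is present, so FenT is active.
Shikimate is present, so VelC is inactive.
Required activator VelC is absent, so *ulmV* is not transcribed.
→ *ulmV* is OFF.
Citrulline is absent, so TemX is active.
Zn²⁺ is present, so UlmG is active.
With repressor TemX bound, *quvB* is not transcribed.
→ *quvB* is OFF.
Itaconate is present, so VorK is active.
Malonate is absent, so IrpC is active.
With repressor VorK bound, *bexP* is not transcribed.
→ *bexP* is OFF.
0 of the 3 genes are transcribed.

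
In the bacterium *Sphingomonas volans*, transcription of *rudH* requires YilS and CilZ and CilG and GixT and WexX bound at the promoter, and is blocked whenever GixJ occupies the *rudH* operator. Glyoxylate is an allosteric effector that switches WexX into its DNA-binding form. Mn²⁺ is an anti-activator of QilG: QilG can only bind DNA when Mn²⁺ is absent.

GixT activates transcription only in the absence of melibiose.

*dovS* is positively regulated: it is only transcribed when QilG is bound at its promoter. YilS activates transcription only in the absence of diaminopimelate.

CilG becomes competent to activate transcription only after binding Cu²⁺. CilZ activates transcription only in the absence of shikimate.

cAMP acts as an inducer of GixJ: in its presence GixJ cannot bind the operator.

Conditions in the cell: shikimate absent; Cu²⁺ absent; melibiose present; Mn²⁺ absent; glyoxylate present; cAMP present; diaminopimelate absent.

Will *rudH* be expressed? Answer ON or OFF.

OFF

cAMP is present, so GixJ is inactive.
Diaminopimelate is absent, so YilS is active.
Shikimate is absent, so CilZ is active.
Cu²⁺ is absent, so CilG is inactive.
Melibiose is present, so GixT is inactive.
Glyoxylate is present, so WexX is active.
Required activator CilG is absent, so *rudH* is not transcribed.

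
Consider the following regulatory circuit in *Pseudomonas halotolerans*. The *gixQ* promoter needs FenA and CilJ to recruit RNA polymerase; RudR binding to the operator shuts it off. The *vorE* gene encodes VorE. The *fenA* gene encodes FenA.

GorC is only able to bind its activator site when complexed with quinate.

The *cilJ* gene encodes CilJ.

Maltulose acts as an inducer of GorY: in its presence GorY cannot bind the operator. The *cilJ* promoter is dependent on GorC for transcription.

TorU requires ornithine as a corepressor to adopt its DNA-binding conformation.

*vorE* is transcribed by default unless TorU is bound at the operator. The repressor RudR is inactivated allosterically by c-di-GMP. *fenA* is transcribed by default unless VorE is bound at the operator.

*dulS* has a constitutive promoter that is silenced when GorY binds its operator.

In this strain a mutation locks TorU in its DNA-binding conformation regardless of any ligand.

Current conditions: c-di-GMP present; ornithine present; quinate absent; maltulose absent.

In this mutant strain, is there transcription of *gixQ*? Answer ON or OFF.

TorU is constitutively active in this strain.
With repressor TorU bound, *vorE* is not transcribed.
So VorE is not produced.
With no repressor bound, *fenA* is transcribed.
So FenA is produced and active.
c-di-GMP is present, so RudR is inactive.
Quinate is absent, so GorC is inactive.
Required activator GorC is absent, so *cilJ* is not transcribed.
So CilJ is not produced.
Required activator CilJ is absent, so *gixQ* is not transcribed.

OFF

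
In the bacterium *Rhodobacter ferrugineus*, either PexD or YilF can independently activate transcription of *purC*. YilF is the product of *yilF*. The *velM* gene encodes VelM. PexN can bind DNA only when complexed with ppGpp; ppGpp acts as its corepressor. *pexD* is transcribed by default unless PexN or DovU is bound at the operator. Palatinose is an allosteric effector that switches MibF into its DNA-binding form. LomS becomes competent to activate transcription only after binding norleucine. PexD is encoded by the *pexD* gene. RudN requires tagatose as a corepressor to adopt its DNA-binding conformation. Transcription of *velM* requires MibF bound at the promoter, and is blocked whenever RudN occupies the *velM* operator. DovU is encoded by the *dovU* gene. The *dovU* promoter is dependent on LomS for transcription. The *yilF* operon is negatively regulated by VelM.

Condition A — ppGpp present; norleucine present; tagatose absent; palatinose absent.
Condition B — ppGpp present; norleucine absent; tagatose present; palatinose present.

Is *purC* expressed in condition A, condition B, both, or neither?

both

Condition A:
ppGpp is present, so PexN is active.
Norleucine is present, so LomS is active.
No repressor is bound and LomS is active, so *dovU* is transcribed.
So DovU is produced and active.
With repressor PexN bound, *pexD* is not transcribed.
So PexD is not produced.
Tagatose is absent, so RudN is inactive.
Palatinose is absent, so MibF is inactive.
Required activator MibF is absent, so *velM* is not transcribed.
So VelM is not produced.
With no repressor bound, *yilF* is transcribed.
So YilF is produced and active.
Activator YilF is present, so *purC* is transcribed.
→ *purC* is ON in A.
Condition B:
ppGpp is present, so PexN is active.
Norleucine is absent, so LomS is inactive.
Required activator LomS is absent, so *dovU* is not transcribed.
So DovU is not produced.
With repressor PexN bound, *pexD* is not transcribed.
So PexD is not produced.
Tagatose is present, so RudN is active.
Palatinose is present, so MibF is active.
With repressor RudN bound, *velM* is not transcribed.
So VelM is not produced.
With no repressor bound, *yilF* is transcribed.
So YilF is produced and active.
Activator YilF is present, so *purC* is transcribed.
→ *purC* is ON in B.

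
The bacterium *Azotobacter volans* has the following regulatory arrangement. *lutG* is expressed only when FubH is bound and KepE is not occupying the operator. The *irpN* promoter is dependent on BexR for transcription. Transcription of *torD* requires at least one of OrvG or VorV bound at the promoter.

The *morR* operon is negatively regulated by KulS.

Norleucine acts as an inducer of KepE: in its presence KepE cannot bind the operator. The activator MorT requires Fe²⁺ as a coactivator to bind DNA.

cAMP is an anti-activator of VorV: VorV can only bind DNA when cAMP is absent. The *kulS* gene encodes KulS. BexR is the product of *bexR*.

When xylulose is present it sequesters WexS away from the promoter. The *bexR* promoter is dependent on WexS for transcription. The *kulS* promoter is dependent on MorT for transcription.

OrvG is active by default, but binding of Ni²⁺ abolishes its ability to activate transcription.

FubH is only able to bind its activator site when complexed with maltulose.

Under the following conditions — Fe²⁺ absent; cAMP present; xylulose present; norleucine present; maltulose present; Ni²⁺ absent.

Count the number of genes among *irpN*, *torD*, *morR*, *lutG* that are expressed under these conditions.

Xylulose is present, so WexS is inactive.
Required activator WexS is absent, so *bexR* is not transcribed.
So BexR is not produced.
Required activator BexR is absent, so *irpN* is not transcribed.
→ *irpN* is OFF.
Ni²⁺ is absent, so OrvG is active.
cAMP is present, so VorV is inactive.
Activator OrvG is present, so *torD* is transcribed.
→ *torD* is ON.
Fe²⁺ is absent, so MorT is inactive.
Required activator MorT is absent, so *kulS* is not transcribed.
So KulS is not produced.
With no repressor bound, *morR* is transcribed.
→ *morR* is ON.
Norleucine is present, so KepE is inactive.
Maltulose is present, so FubH is active.
No repressor is bound and FubH is active, so *lutG* is transcribed.
→ *lutG* is ON.
3 of the 4 genes are transcribed.

3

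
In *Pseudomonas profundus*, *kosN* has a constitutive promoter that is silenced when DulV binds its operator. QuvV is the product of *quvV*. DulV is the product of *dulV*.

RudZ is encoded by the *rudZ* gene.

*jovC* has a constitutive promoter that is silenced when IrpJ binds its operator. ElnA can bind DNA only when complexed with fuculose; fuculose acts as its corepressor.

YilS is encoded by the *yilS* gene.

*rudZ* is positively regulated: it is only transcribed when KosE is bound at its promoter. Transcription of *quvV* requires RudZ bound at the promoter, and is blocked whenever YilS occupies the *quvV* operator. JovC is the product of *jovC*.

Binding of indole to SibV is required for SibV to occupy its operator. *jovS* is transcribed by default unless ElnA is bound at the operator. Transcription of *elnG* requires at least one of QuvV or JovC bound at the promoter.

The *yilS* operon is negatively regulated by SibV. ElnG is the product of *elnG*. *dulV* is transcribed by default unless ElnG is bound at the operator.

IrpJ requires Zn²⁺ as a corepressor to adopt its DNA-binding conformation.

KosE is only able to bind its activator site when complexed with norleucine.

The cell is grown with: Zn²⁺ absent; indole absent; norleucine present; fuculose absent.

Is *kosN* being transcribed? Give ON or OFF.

Norleucine is present, so KosE is active.
No repressor is bound and KosE is active, so *rudZ* is transcribed.
So RudZ is produced and active.
Indole is absent, so SibV is inactive.
With no repressor bound, *yilS* is transcribed.
So YilS is produced and active.
With repressor YilS bound, *quvV* is not transcribed.
So QuvV is not produced.
Zn²⁺ is absent, so IrpJ is inactive.
With no repressor bound, *jovC* is transcribed.
So JovC is produced and active.
Activator JovC is present, so *elnG* is transcribed.
So ElnG is produced and active.
With repressor ElnG bound, *dulV* is not transcribed.
So DulV is not produced.
With no repressor bound, *kosN* is transcribed.

ON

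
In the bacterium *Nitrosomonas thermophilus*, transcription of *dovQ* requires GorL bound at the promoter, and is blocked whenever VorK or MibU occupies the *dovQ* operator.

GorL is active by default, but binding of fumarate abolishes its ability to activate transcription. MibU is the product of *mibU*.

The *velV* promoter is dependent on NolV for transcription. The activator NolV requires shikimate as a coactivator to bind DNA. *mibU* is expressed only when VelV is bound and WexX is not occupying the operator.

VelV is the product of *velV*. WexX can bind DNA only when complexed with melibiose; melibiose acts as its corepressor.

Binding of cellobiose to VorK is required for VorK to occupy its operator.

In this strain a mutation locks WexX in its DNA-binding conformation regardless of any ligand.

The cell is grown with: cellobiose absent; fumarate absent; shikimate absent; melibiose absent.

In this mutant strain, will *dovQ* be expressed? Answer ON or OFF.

Cellobiose is absent, so VorK is inactive.
Fumarate is absent, so GorL is active.
WexX is constitutively active in this strain.
Shikimate is absent, so NolV is inactive.
Required activator NolV is absent, so *velV* is not transcribed.
So VelV is not produced.
With repressor WexX bound, *mibU* is not transcribed.
So MibU is not produced.
No repressor is bound and GorL is active, so *dovQ* is transcribed.

ON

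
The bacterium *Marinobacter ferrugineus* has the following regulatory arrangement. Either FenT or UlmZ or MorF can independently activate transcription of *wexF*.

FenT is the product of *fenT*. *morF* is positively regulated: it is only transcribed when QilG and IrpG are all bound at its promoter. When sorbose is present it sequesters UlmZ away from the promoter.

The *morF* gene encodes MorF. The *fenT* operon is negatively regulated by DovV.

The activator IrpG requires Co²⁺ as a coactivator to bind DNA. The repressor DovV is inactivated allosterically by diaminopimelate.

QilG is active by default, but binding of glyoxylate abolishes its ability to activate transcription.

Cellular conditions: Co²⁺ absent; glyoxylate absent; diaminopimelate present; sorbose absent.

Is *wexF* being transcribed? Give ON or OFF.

ON

Diaminopimelate is present, so DovV is inactive.
With no repressor bound, *fenT* is transcribed.
So FenT is produced and active.
Sorbose is absent, so UlmZ is active.
Glyoxylate is absent, so QilG is active.
Co²⁺ is absent, so IrpG is inactive.
Required activator IrpG is absent, so *morF* is not transcribed.
So MorF is not produced.
Activator FenT is present, so *wexF* is transcribed.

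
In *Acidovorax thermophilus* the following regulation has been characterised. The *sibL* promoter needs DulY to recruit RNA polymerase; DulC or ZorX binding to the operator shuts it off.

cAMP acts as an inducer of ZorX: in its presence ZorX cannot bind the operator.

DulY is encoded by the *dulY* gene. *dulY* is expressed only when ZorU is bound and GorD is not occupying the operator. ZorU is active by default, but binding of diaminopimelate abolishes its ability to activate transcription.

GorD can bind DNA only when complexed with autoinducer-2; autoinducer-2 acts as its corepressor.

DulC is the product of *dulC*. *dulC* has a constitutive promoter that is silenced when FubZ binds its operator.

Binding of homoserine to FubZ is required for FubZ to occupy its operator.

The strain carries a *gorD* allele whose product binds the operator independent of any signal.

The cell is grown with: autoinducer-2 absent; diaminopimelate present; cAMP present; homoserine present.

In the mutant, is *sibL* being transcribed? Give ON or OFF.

OFF

Homoserine is present, so FubZ is active.
With repressor FubZ bound, *dulC* is not transcribed.
So DulC is not produced.
Diaminopimelate is present, so ZorU is inactive.
GorD is constitutively active in this strain.
With repressor GorD bound, *dulY* is not transcribed.
So DulY is not produced.
cAMP is present, so ZorX is inactive.
Required activator DulY is absent, so *sibL* is not transcribed.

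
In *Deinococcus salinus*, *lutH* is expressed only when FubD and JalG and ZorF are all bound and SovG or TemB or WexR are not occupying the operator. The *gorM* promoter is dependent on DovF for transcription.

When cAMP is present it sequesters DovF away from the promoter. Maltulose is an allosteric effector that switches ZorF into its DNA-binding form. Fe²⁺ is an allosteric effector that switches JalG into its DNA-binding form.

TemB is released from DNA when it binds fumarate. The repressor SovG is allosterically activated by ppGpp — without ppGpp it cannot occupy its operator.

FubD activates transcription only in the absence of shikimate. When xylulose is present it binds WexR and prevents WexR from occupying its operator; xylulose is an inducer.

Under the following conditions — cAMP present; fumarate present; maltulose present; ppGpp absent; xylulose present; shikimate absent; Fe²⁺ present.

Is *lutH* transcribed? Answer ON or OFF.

ON

ppGpp is absent, so SovG is inactive.
Shikimate is absent, so FubD is active.
Fe²⁺ is present, so JalG is active.
Maltulose is present, so ZorF is active.
Fumarate is present, so TemB is inactive.
Xylulose is present, so WexR is inactive.
No repressor is bound and FubD and JalG and ZorF are active, so *lutH* is transcribed.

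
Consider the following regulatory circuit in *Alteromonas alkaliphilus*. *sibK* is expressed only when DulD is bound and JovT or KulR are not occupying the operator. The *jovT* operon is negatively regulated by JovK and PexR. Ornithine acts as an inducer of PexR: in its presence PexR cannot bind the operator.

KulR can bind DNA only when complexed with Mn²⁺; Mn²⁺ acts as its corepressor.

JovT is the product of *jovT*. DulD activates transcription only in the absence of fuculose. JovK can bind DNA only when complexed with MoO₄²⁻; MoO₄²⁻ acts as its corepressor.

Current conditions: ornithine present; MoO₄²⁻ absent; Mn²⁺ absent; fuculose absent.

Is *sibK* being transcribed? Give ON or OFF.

MoO₄²⁻ is absent, so JovK is inactive.
Ornithine is present, so PexR is inactive.
With no repressor bound, *jovT* is transcribed.
So JovT is produced and active.
Fuculose is absent, so DulD is active.
Mn²⁺ is absent, so KulR is inactive.
With repressor JovT bound, *sibK* is not transcribed.

OFF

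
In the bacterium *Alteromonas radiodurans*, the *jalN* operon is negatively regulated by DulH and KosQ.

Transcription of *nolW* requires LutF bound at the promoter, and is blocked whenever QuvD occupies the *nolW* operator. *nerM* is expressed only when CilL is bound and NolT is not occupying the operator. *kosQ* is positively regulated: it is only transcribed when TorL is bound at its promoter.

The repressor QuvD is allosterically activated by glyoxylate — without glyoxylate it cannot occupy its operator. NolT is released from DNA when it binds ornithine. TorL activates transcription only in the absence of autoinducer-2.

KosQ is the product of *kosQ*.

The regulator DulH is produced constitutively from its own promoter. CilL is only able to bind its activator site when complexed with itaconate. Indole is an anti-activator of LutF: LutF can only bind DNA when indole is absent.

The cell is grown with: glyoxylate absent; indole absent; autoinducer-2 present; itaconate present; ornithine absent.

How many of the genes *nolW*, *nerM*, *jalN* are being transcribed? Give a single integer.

Indole is absent, so LutF is active.
Glyoxylate is absent, so QuvD is inactive.
No repressor is bound and LutF is active, so *nolW* is transcribed.
→ *nolW* is ON.
Itaconate is present, so CilL is active.
Ornithine is absent, so NolT is active.
With repressor NolT bound, *nerM* is not transcribed.
→ *nerM* is OFF.
DulH is produced constitutively and is active.
Autoinducer-2 is present, so TorL is inactive.
Required activator TorL is absent, so *kosQ* is not transcribed.
So KosQ is not produced.
With repressor DulH bound, *jalN* is not transcribed.
→ *jalN* is OFF.
1 of the 3 genes is transcribed.

1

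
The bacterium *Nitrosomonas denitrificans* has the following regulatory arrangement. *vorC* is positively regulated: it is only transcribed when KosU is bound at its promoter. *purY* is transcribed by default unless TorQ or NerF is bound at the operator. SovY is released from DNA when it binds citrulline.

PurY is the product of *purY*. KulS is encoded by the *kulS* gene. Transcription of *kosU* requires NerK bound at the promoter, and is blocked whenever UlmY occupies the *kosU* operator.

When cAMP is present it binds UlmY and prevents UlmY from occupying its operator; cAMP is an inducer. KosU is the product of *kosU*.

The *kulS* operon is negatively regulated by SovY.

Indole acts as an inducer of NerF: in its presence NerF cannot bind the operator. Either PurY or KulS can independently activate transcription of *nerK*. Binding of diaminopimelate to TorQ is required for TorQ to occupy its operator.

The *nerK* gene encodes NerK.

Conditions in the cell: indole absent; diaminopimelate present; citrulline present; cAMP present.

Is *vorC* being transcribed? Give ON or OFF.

Diaminopimelate is present, so TorQ is active.
Indole is absent, so NerF is active.
With repressor TorQ bound, *purY* is not transcribed.
So PurY is not produced.
Citrulline is present, so SovY is inactive.
With no repressor bound, *kulS* is transcribed.
So KulS is produced and active.
Activator KulS is present, so *nerK* is transcribed.
So NerK is produced and active.
cAMP is present, so UlmY is inactive.
No repressor is bound and NerK is active, so *kosU* is transcribed.
So KosU is produced and active.
No repressor is bound and KosU is active, so *vorC* is transcribed.

ON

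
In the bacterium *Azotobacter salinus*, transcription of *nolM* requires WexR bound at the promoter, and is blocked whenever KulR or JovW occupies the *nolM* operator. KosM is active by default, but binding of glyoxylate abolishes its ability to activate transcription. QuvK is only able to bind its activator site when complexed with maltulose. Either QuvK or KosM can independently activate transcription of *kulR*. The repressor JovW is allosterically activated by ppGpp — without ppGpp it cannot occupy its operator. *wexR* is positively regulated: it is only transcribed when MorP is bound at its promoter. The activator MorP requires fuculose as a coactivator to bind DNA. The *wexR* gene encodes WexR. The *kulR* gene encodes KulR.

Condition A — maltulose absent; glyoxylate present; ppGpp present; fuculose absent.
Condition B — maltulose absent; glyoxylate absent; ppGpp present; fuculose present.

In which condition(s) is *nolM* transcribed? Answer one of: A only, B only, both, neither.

neither

Condition A:
Maltulose is absent, so QuvK is inactive.
Glyoxylate is present, so KosM is inactive.
No activator is available at the *kulR* promoter, so *kulR* is not transcribed.
So KulR is not produced.
ppGpp is present, so JovW is active.
Fuculose is absent, so MorP is inactive.
Required activator MorP is absent, so *wexR* is not transcribed.
So WexR is not produced.
With repressor JovW bound, *nolM* is not transcribed.
→ *nolM* is OFF in A.
Condition B:
Maltulose is absent, so QuvK is inactive.
Glyoxylate is absent, so KosM is active.
Activator KosM is present, so *kulR* is transcribed.
So KulR is produced and active.
ppGpp is present, so JovW is active.
Fuculose is present, so MorP is active.
No repressor is bound and MorP is active, so *wexR* is transcribed.
So WexR is produced and active.
With repressor KulR bound, *nolM* is not transcribed.
→ *nolM* is OFF in B.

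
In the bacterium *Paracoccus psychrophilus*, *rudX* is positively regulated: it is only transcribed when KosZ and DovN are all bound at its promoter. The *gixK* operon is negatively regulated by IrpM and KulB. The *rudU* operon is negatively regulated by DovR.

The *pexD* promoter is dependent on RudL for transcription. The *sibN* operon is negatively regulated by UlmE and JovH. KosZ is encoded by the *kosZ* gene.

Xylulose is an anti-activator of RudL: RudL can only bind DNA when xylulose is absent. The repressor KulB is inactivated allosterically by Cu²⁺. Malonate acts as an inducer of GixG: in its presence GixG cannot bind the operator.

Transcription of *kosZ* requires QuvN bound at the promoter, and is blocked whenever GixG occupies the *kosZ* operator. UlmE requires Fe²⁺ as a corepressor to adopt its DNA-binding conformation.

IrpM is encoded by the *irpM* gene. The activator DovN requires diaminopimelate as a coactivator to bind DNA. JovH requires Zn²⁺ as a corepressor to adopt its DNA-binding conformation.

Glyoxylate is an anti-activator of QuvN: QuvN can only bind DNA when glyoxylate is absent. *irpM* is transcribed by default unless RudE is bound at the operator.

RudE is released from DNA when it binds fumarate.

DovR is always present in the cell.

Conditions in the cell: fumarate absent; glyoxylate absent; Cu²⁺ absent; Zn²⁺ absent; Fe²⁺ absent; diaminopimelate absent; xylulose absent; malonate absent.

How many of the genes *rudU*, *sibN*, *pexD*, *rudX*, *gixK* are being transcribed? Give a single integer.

DovR is produced constitutively and is active.
With repressor DovR bound, *rudU* is not transcribed.
→ *rudU* is OFF.
Fe²⁺ is absent, so UlmE is inactive.
Zn²⁺ is absent, so JovH is inactive.
With no repressor bound, *sibN* is transcribed.
→ *sibN* is ON.
Xylulose is absent, so RudL is active.
No repressor is bound and RudL is active, so *pexD* is transcribed.
→ *pexD* is ON.
Malonate is absent, so GixG is active.
Glyoxylate is absent, so QuvN is active.
With repressor GixG bound, *kosZ* is not transcribed.
So KosZ is not produced.
Diaminopimelate is absent, so DovN is inactive.
Required activator KosZ is absent, so *rudX* is not transcribed.
→ *rudX* is OFF.
Fumarate is absent, so RudE is active.
With repressor RudE bound, *irpM* is not transcribed.
So IrpM is not produced.
Cu²⁺ is absent, so KulB is active.
With repressor KulB bound, *gixK* is not transcribed.
→ *gixK* is OFF.
2 of the 5 genes are transcribed.

2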